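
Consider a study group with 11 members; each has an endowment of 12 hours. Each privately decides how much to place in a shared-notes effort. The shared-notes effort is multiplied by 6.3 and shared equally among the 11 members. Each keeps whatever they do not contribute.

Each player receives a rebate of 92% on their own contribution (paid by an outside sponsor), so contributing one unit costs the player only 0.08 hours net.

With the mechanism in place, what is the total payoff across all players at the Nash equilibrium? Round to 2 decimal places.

953.04 hours

With the mechanism, a contributed unit returns (6.3/11) / 0.08 = 7.1591 per unit of net cost to the contributor — now above 1 — so contributing fully is weakly dominant for every player.
So the Nash equilibrium is full contribution by all 11; the group earns 11 × (12 × 0.92 + 6.3 × 12) = 953.04.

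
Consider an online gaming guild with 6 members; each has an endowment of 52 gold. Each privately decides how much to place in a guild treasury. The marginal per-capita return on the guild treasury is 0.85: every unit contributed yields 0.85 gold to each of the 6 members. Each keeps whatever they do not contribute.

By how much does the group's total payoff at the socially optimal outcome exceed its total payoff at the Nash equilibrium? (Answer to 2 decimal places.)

1279.20 gold

The private return per contributed unit is 0.85 < 1, so contributing 0 is dominant for every player. At the Nash equilibrium everyone keeps their 52, and the group total is 6 × 52 = 312.
Each contributed unit returns 5.100 to the group as a whole (0.85 to each of 6 players), which exceeds 1, so the social optimum is full contribution: group total = 5.100 × 312 = 1591.20.
Efficiency loss = 1591.20 − 312 = 1279.20.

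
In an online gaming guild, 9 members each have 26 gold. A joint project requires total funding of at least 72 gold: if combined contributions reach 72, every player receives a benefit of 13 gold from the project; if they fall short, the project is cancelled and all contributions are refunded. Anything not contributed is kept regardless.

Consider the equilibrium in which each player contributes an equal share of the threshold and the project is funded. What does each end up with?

Equal share of the threshold: 72/9 = 8.
At this profile no one gains by cutting their contribution: any cut drops the total below 72, the project is cancelled, contributions are refunded, and the deviator ends with 26, which is less than 26 − 8 + 13 = 31. Contributing more than 8 just wastes the excess. So contributing exactly 8 is a best response.
Each player's payoff: 26 − 8 + 13 = 31.

31 gold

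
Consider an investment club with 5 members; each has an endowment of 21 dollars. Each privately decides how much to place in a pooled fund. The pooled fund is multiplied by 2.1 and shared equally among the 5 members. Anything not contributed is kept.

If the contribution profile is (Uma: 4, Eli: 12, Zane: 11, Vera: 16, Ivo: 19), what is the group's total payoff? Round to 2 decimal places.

Total contributed: 4 + 12 + 11 + 16 + 19 = 62; total kept: 5 × 21 − 62 = 43.
The pooled fund pays out 2.1 × 62 = 130.20 in aggregate.
Group total = 43 + 130.20 = 173.20.

173.20 dollars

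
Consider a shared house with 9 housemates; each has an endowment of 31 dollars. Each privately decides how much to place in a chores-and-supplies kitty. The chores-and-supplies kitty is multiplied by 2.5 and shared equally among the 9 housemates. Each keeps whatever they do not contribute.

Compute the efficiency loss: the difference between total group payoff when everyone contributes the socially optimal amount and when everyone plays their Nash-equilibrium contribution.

418.50 dollars

Each contributed unit returns 2.5/9 = 0.2778 to its contributor — below 1 — so contributing 0 is dominant for every player. At the Nash equilibrium everyone keeps their 31, and the group total is 9 × 31 = 279.
Each contributed unit returns 2.500 to the group as a whole (0.2778 to each of 9 players), which exceeds 1, so the social optimum is full contribution: group total = 2.500 × 279 = 697.50.
Efficiency loss = 697.50 − 279 = 418.50.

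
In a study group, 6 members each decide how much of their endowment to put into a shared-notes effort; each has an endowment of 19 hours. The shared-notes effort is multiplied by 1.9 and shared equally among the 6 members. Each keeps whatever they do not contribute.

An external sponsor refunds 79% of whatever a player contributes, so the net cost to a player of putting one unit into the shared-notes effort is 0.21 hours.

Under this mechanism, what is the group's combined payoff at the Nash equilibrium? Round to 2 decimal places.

The effective private return per unit is now (1.9/6) / 0.21 = 1.5079 > 1, so every player's dominant strategy flips to full contribution.
So the Nash equilibrium is full contribution by all 6; the group earns 6 × (19 × 0.79 + 1.9 × 19) = 306.66.

306.66 hours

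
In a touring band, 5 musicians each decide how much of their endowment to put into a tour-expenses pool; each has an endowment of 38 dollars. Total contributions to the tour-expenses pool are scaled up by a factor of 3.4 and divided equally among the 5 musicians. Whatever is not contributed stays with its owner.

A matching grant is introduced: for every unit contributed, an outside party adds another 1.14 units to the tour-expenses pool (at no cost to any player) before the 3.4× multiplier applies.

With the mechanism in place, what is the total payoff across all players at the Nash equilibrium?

With the mechanism, a contributed unit returns 3.4 × 2.14 / 5 = 1.4552 per unit of net cost to the contributor — now above 1 — so contributing fully is weakly dominant for every player.
So the Nash equilibrium is full contribution by all 5; the group earns 3.4 × 2.14 × 190 = 1382.44.

1382.44 dollars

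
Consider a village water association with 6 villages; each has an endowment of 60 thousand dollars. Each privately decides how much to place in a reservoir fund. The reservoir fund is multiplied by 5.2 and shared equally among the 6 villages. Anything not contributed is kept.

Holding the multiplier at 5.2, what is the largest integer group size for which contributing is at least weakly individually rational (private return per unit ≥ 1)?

5

Private return per unit is 5.2/(group size), which is ≥ 1 whenever the group size is ≤ 5.2.
The largest such integer is 5.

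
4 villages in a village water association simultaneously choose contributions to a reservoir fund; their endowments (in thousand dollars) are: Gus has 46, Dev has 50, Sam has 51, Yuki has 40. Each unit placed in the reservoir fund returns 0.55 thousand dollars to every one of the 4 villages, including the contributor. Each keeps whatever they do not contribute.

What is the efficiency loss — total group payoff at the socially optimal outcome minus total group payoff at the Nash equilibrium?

224.40 thousand dollars

The private return per contributed unit is 0.55 < 1 for everyone, so the Nash equilibrium is zero contribution and the group total is Σ E_j = 46 + 50 + 51 + 40 = 187.
Each contributed unit returns 2.200 to the group, so the social optimum is full contribution by everyone: group total = 2.200 × 187 = 411.40.
Efficiency loss = (2.200 − 1) × 187 = 224.40.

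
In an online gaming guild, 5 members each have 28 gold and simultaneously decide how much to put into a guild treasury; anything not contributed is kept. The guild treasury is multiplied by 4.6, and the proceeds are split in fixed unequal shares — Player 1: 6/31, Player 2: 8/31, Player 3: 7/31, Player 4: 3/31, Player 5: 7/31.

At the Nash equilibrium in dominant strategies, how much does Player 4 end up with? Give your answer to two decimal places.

For player j, contributing a unit is worthwhile iff 4.6 × (j's share) ≥ 1, i.e. iff j's share is at least 0.2174.
The shares above 0.2174 belong to Player 2, Player 3 and Player 5, contributing 28 each; the remaining 2 contribute 0. Total contributed: 84.
Player 4 keeps 28 and receives 4.6 × 84 × 3/31 = 37.39 from the guild treasury, for a payoff of 65.39.

65.39 gold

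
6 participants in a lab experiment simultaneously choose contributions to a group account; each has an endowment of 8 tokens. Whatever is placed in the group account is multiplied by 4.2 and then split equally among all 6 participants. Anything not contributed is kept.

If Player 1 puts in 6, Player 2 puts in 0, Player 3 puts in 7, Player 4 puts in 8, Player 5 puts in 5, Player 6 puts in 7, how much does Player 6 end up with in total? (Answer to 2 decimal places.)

Total contributed: 6 + 0 + 7 + 8 + 5 + 7 = 33.
Each receives 4.2 × 33 / 6 = 23.10 from the group account.
Player 6 keeps 8 − 7 = 1, so Player 6's payoff is 1 + 23.10 = 24.10.

24.10 tokens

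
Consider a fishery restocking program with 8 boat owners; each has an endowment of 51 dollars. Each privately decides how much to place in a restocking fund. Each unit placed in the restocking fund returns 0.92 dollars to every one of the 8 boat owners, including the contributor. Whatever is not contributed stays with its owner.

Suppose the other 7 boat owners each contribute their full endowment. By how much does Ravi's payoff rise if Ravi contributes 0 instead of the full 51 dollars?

4.08 dollars

Switching from a contribution of 51 to 0 lets Ravi keep an extra 51 dollars, but lowers the restocking fund by 51, which costs Ravi their own share of that drop: 0.92 × 51 = 46.92.
Net gain = 51 − 46.92 = 4.08. The private return per contributed unit (0.92) is below 1, so free-riding is indeed the best response regardless of what the others do.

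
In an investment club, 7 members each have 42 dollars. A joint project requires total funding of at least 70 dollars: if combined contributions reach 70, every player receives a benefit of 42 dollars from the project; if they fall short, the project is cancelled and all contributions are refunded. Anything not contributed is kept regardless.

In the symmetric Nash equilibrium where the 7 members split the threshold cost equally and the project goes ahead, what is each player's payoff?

Equal share of the threshold: 70/7 = 10.
At this profile no one gains by cutting their contribution: any cut drops the total below 70, the project is cancelled, contributions are refunded, and the deviator ends with 42, which is less than 42 − 10 + 42 = 74. Contributing more than 10 just wastes the excess. So contributing exactly 10 is a best response.
Each player's payoff: 42 − 10 + 42 = 74.

74 dollars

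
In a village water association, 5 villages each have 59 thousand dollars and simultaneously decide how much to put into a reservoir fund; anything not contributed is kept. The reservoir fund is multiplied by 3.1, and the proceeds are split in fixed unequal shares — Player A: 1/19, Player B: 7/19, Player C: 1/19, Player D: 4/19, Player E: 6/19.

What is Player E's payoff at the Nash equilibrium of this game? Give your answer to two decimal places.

116.76 thousand dollars

Each unit j contributes comes back to j as 3.1 × (j's share), so j prefers to contribute only if that share exceeds 1/3.1 = 0.3226; otherwise keeping the unit dominates.
The only share above 0.3226 is Player B's 7/19, contributing 59; the remaining 4 contribute 0. Total contributed: 59.
Player E keeps 59 and receives 3.1 × 59 × 6/19 = 57.76 from the reservoir fund, for a payoff of 116.76.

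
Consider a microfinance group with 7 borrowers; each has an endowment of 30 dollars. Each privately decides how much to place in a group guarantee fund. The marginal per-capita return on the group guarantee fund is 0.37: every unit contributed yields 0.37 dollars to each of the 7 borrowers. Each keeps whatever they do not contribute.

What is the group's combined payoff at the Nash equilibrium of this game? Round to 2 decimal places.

The private return per contributed unit is 0.37 < 1, so contributing 0 is dominant for every player. At the Nash equilibrium everyone keeps their 30, and the group total is 7 × 30 = 210.

210.00 dollars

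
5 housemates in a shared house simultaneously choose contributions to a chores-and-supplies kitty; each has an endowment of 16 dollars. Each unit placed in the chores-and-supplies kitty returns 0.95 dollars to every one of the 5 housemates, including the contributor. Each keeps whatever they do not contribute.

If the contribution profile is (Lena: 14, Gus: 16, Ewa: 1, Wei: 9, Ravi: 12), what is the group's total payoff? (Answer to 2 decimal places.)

Total contributed: 14 + 16 + 1 + 9 + 12 = 52; total kept: 5 × 16 − 52 = 28.
The chores-and-supplies kitty pays out 0.95 × 5 × 52 = 247.00 in aggregate.
Group total = 28 + 247.00 = 275.00.

275.00 dollars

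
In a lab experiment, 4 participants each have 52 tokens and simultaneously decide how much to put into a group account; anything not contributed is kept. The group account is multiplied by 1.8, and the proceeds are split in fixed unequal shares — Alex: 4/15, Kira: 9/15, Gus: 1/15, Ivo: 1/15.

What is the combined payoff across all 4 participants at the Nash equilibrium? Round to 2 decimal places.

A player with share s gets back 1.8·s per unit contributed, so full contribution is dominant for anyone with s > 1/1.8 = 0.5556 and zero contribution is dominant for anyone below.
The only share above 0.5556 is Kira's 9/15, contributing 52; the remaining 3 contribute 0. Total contributed: 52.
The group account pays out 1.8 × 52 = 93.60 in total (split across the unequal shares, but the aggregate is all that matters for the group sum).
The 3 free-riders keep 52 each, adding 156. Group total = 156 + 93.60 = 249.60.

249.60 tokens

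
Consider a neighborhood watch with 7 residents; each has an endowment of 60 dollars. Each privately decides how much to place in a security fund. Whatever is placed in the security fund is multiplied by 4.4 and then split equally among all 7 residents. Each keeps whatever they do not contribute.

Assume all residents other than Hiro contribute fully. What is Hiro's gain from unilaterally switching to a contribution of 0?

Switching from a contribution of 60 to 0 lets Hiro keep an extra 60 dollars, but lowers the security fund by 60, which costs Hiro their own share of that drop: 4.4/7 × 60 = 37.71.
Net gain = 60 − 37.71 = 22.29. The private return per contributed unit (0.6286) is below 1, so free-riding is indeed the best response regardless of what the others do.

22.29 dollars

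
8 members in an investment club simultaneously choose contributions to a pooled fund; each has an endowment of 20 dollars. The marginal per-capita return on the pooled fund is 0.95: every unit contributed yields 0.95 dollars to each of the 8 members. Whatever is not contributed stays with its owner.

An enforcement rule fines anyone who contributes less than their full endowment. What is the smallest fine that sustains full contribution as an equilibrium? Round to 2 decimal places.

Given the others contribute fully, the best deviation is to contribute 0 (any partial contribution still incurs the fine and gives up units whose private return 0.95 is below 1).
Deviating from 20 to 0 saves 20 dollars but forfeits the deviator's share of the drop in the pooled fund: 0.95 × 20 = 19.00.
So the deviation gain is 20 − 19.00 = 1.00, and the fine must be at least 1.00 dollars to wipe it out.

1.00 dollars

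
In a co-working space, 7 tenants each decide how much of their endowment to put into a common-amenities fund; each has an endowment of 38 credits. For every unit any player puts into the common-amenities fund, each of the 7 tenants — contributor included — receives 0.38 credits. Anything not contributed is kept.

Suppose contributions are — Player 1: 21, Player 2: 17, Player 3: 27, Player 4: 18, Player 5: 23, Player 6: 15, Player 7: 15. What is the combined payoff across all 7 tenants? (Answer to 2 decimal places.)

491.76 credits

Total contributed: 21 + 17 + 27 + 18 + 23 + 15 + 15 = 136; total kept: 7 × 38 − 136 = 130.
The common-amenities fund pays out 0.38 × 7 × 136 = 361.76 in aggregate.
Group total = 130 + 361.76 = 491.76.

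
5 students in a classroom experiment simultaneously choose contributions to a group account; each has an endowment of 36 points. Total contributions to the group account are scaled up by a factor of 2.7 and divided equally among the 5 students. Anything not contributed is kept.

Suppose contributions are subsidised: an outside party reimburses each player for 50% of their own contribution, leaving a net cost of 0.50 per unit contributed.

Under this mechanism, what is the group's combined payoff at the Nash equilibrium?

The effective private return per unit is now (2.7/5) / 0.50 = 1.0800 > 1, so every player's dominant strategy flips to full contribution.
At the Nash equilibrium everyone contributes 36. Group total payoff = 5 × (36 × 0.50 + 2.7 × 36) = 576.00.

576.00 points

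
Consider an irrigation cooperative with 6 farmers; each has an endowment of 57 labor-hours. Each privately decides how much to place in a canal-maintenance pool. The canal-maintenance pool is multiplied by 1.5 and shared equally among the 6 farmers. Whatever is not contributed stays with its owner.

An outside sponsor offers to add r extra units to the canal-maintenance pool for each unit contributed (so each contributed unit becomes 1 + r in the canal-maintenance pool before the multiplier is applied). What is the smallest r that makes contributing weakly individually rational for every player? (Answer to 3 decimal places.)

With matching at rate r, one contributed unit becomes (1 + r) in the canal-maintenance pool and returns 1.5 × (1 + r) / 6 to the contributor.
Setting this equal to 1: 1 + r = 6/1.5 = 4.0000.
So the minimum matching rate is r = 4.0000 − 1 = 3.000.

3.000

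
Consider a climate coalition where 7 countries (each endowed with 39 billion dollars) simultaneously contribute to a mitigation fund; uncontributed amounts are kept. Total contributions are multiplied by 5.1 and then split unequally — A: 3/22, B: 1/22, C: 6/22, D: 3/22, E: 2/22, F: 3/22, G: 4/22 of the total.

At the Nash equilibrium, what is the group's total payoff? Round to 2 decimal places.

Player j's private return per contributed unit is 5.1 × (j's share). Contributing is weakly dominant for j when that share is at least 1/5.1 = 0.1961, and contributing 0 is dominant otherwise.
C alone (share 6/22) is above the threshold, contributing 39; the remaining 6 contribute 0. Total contributed: 39.
The mitigation fund pays out 5.1 × 39 = 198.90 in total (split across the unequal shares, but the aggregate is all that matters for the group sum).
The 6 free-riders keep 39 each, adding 234. Group total = 234 + 198.90 = 432.90.

432.90 billion dollars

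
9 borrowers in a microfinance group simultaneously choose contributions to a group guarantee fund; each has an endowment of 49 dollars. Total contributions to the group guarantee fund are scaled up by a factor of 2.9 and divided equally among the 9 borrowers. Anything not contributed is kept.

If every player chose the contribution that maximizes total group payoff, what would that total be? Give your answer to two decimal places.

Each contributed unit returns 2.900 to the group as a whole (0.3222 to each of 9 players), which exceeds 1, so the social optimum is full contribution: group total = 2.900 × 441 = 1278.90.

1278.90 dollars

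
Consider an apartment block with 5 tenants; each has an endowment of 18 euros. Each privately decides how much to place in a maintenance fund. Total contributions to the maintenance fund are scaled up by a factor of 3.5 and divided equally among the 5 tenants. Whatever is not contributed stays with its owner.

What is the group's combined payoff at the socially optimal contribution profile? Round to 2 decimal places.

315.00 euros

Each contributed unit returns 3.500 to the group as a whole (0.7000 to each of 5 players), which exceeds 1, so the social optimum is full contribution: group total = 3.500 × 90 = 315.00.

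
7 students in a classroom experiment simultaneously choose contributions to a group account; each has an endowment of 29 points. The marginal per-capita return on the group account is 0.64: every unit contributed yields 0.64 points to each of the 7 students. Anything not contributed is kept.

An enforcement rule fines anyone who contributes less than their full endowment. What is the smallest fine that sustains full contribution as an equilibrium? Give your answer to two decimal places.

10.44 points

Given the others contribute fully, the best deviation is to contribute 0 (any partial contribution still incurs the fine and gives up units whose private return 0.64 is below 1).
Deviating from 29 to 0 saves 29 points but forfeits the deviator's share of the drop in the group account: 0.64 × 29 = 18.56.
So the deviation gain is 29 − 18.56 = 10.44, and the fine must be at least 10.44 points to wipe it out.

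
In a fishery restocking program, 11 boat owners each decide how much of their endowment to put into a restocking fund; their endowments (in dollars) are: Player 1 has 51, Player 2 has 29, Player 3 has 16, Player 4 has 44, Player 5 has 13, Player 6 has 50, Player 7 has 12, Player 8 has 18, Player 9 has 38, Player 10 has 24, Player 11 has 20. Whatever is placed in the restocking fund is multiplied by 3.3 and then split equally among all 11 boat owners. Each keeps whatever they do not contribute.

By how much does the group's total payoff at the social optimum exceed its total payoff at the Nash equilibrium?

724.50 dollars

The private return per contributed unit is 3.3/11 = 0.3000 < 1 for every player regardless of endowment, so the Nash equilibrium is zero contribution and the group total is Σ E_j = 51 + 29 + 16 + 44 + 13 + 50 + 12 + 18 + 38 + 24 + 20 = 315.
Each contributed unit returns 3.300 to the group, so the social optimum is full contribution by everyone: group total = 3.300 × 315 = 1039.50.
Efficiency loss = (3.300 − 1) × 315 = 724.50.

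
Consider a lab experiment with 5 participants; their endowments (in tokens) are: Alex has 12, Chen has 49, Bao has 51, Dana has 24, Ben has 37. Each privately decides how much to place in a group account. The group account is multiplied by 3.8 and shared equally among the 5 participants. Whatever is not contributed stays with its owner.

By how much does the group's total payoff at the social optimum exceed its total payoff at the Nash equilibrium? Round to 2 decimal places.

The private return per contributed unit is 3.8/5 = 0.7600 < 1 for every player regardless of endowment, so the Nash equilibrium is zero contribution and the group total is Σ E_j = 12 + 49 + 51 + 24 + 37 = 173.
Each contributed unit returns 3.800 to the group, so the social optimum is full contribution by everyone: group total = 3.800 × 173 = 657.40.
Efficiency loss = (3.800 − 1) × 173 = 484.40.

484.40 tokens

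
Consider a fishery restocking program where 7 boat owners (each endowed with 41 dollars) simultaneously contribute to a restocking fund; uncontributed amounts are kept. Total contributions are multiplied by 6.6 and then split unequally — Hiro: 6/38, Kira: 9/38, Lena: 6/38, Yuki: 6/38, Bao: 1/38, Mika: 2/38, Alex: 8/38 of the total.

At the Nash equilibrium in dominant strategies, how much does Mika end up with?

112.21 dollars

Player j's private return per contributed unit is 6.6 × (j's share). Contributing is weakly dominant for j when that share is at least 1/6.6 = 0.1515, and contributing 0 is dominant otherwise.
The shares above 0.1515 belong to Hiro, Kira, Lena, Yuki and Alex, contributing 41 each; the remaining 2 contribute 0. Total contributed: 205.
Mika keeps 41 and receives 6.6 × 205 × 2/38 = 71.21 from the restocking fund, for a payoff of 112.21.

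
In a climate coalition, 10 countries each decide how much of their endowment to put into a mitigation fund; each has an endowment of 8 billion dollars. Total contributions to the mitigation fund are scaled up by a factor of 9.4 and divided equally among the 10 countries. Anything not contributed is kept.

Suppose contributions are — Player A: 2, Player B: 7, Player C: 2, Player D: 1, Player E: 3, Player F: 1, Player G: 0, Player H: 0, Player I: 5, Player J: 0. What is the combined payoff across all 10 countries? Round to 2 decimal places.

256.40 billion dollars

Total contributed: 2 + 7 + 2 + 1 + 3 + 1 + 0 + 0 + 5 + 0 = 21; total kept: 10 × 8 − 21 = 59.
The mitigation fund pays out 9.4 × 21 = 197.40 in aggregate.
Group total = 59 + 197.40 = 256.40.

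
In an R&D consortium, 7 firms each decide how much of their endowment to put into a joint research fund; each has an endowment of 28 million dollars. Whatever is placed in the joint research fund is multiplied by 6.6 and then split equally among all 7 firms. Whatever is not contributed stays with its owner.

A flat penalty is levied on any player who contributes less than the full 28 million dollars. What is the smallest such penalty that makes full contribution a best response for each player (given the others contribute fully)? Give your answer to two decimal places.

Given the others contribute fully, the best deviation is to contribute 0 (any partial contribution still incurs the fine and gives up units whose private return 0.9429 is below 1).
Deviating from 28 to 0 saves 28 million dollars but forfeits the deviator's share of the drop in the joint research fund: 6.6/7 × 28 = 26.40.
So the deviation gain is 28 − 26.40 = 1.60, and the fine must be at least 1.60 million dollars to wipe it out.

1.60 million dollars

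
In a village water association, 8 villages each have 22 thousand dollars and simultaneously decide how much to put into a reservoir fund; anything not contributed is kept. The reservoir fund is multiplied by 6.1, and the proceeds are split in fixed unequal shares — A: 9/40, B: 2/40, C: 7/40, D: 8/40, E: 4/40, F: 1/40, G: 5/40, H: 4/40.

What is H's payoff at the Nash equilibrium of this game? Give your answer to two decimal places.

Each unit j contributes comes back to j as 6.1 × (j's share), so j prefers to contribute only if that share exceeds 1/6.1 = 0.1639; otherwise keeping the unit dominates.
The shares above 0.1639 belong to A, C and D, contributing 22 each; the remaining 5 contribute 0. Total contributed: 66.
H keeps 22 and receives 6.1 × 66 × 4/40 = 40.26 from the reservoir fund, for a payoff of 62.26.

62.26 thousand dollars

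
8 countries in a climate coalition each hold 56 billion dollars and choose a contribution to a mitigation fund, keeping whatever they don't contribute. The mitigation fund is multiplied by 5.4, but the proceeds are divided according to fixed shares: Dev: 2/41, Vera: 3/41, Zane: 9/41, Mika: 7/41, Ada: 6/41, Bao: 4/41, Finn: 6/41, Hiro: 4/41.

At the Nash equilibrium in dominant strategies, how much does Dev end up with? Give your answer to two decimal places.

70.75 billion dollars

Player j's private return per contributed unit is 5.4 × (j's share). Contributing is weakly dominant for j when that share is at least 1/5.4 = 0.1852, and contributing 0 is dominant otherwise.
The only share above 0.1852 is Zane's 9/41, contributing 56; the remaining 7 contribute 0. Total contributed: 56.
Dev keeps 56 and receives 5.4 × 56 × 2/41 = 14.75 from the mitigation fund, for a payoff of 70.75.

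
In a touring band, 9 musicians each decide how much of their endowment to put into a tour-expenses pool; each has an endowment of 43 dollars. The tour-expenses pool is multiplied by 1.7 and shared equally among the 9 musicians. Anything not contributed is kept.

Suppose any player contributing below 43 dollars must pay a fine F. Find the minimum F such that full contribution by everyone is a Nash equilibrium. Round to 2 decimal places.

Given the others contribute fully, the best deviation is to contribute 0 (any partial contribution still incurs the fine and gives up units whose private return 0.1889 is below 1).
Deviating from 43 to 0 saves 43 dollars but forfeits the deviator's share of the drop in the tour-expenses pool: 1.7/9 × 43 = 8.12.
So the deviation gain is 43 − 8.12 = 34.88, and the fine must be at least 34.88 dollars to wipe it out.

34.88 dollars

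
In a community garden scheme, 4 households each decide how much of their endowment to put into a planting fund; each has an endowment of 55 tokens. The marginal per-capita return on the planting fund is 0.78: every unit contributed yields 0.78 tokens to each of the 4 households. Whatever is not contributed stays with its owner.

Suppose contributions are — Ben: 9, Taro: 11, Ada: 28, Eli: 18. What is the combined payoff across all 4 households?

359.92 tokens

Total contributed: 9 + 11 + 28 + 18 = 66; total kept: 4 × 55 − 66 = 154.
The planting fund pays out 0.78 × 4 × 66 = 205.92 in aggregate.
Group total = 154 + 205.92 = 359.92.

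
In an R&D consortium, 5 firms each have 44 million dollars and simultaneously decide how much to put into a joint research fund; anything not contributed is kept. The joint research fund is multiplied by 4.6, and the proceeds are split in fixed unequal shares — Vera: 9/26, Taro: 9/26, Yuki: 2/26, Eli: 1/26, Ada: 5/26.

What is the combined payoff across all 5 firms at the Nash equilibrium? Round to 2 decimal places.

Each unit j contributes comes back to j as 4.6 × (j's share), so j prefers to contribute only if that share exceeds 1/4.6 = 0.2174; otherwise keeping the unit dominates.
Vera and Taro clear that bar, contributing 44 each; the remaining 3 contribute 0. Total contributed: 88.
The joint research fund pays out 4.6 × 88 = 404.80 in total (split across the unequal shares, but the aggregate is all that matters for the group sum).
The 3 free-riders keep 44 each, adding 132. Group total = 132 + 404.80 = 536.80.

536.80 million dollars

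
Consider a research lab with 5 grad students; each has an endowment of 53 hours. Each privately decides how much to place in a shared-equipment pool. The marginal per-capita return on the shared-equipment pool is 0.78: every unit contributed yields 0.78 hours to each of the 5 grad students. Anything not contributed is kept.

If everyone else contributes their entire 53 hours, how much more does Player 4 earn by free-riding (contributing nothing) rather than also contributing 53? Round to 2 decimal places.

11.66 hours

Switching from a contribution of 53 to 0 lets Player 4 keep an extra 53 hours, but lowers the shared-equipment pool by 53, which costs Player 4 their own share of that drop: 0.78 × 53 = 41.34.
Net gain = 53 − 41.34 = 11.66. The private return per contributed unit (0.78) is below 1, so free-riding is indeed the best response regardless of what the others do.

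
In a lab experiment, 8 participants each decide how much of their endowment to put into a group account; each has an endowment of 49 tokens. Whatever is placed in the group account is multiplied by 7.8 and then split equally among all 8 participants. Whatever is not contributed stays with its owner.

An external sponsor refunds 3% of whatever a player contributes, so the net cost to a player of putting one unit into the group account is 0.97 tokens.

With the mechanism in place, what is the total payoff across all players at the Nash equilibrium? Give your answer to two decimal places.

3069.36 tokens

The effective private return per unit is now (7.8/8) / 0.97 = 1.0052 > 1, so every player's dominant strategy flips to full contribution.
At the Nash equilibrium everyone contributes 49. Group total payoff = 8 × (49 × 0.03 + 7.8 × 49) = 3069.36.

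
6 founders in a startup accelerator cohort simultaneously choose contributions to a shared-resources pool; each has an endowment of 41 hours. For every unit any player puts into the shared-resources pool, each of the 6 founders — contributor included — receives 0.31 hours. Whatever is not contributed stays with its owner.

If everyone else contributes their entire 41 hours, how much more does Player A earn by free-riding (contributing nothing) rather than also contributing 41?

28.29 hours

Switching from a contribution of 41 to 0 lets Player A keep an extra 41 hours, but lowers the shared-resources pool by 41, which costs Player A their own share of that drop: 0.31 × 41 = 12.71.
Net gain = 41 − 12.71 = 28.29. The private return per contributed unit (0.31) is below 1, so free-riding is indeed the best response regardless of what the others do.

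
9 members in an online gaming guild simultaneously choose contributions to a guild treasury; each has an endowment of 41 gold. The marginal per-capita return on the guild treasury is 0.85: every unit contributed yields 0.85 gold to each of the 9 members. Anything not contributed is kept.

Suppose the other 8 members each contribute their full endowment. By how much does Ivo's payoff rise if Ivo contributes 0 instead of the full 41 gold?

6.15 gold

Switching from a contribution of 41 to 0 lets Ivo keep an extra 41 gold, but lowers the guild treasury by 41, which costs Ivo their own share of that drop: 0.85 × 41 = 34.85.
Net gain = 41 − 34.85 = 6.15. The private return per contributed unit (0.85) is below 1, so free-riding is indeed the best response regardless of what the others do.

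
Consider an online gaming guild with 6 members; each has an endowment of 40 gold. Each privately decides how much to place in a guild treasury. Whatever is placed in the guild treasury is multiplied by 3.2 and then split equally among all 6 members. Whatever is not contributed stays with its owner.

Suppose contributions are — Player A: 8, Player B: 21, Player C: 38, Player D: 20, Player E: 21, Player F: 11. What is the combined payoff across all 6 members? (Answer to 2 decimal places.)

501.80 gold

Total contributed: 8 + 21 + 38 + 20 + 21 + 11 = 119; total kept: 6 × 40 − 119 = 121.
The guild treasury pays out 3.2 × 119 = 380.80 in aggregate.
Group total = 121 + 380.80 = 501.80.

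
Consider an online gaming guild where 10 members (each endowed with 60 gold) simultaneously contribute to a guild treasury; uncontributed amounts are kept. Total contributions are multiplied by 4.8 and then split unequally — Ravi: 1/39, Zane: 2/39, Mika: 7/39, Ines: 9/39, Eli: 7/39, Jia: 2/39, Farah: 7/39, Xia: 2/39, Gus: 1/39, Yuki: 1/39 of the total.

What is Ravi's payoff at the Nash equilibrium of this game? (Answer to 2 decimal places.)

Player j's private return per contributed unit is 4.8 × (j's share). Contributing is weakly dominant for j when that share is at least 1/4.8 = 0.2083, and contributing 0 is dominant otherwise.
Only Ines (9/39) clears that bar, contributing 60; the remaining 9 contribute 0. Total contributed: 60.
Ravi keeps 60 and receives 4.8 × 60 × 1/39 = 7.38 from the guild treasury, for a payoff of 67.38.

67.38 gold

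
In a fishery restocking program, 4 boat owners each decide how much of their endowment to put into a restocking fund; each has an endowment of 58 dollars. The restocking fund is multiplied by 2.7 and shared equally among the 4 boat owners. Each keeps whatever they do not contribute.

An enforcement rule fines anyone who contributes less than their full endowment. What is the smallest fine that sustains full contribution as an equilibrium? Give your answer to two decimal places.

Given the others contribute fully, the best deviation is to contribute 0 (any partial contribution still incurs the fine and gives up units whose private return 0.6750 is below 1).
Deviating from 58 to 0 saves 58 dollars but forfeits the deviator's share of the drop in the restocking fund: 2.7/4 × 58 = 39.15.
So the deviation gain is 58 − 39.15 = 18.85, and the fine must be at least 18.85 dollars to wipe it out.

18.85 dollars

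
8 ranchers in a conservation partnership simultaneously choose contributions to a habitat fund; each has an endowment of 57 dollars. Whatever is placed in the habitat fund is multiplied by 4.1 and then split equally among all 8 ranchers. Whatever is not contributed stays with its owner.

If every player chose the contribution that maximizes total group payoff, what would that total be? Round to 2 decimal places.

1869.60 dollars

Each contributed unit returns 4.100 to the group as a whole (0.5125 to each of 8 players), which exceeds 1, so the social optimum is full contribution: group total = 4.100 × 456 = 1869.60.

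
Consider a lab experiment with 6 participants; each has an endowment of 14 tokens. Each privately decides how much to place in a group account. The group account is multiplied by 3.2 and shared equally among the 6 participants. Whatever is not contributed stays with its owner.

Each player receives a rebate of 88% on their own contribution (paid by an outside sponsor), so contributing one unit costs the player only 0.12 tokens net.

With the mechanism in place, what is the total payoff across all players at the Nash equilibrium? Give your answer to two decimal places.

342.72 tokens

Under the mechanism each unit contributed yields (3.2/6) / 0.12 = 4.4444 back to its contributor per unit of net cost, which exceeds 1, making full contribution the dominant choice for everyone.
At the Nash equilibrium everyone contributes 14. Group total payoff = 6 × (14 × 0.88 + 3.2 × 14) = 342.72.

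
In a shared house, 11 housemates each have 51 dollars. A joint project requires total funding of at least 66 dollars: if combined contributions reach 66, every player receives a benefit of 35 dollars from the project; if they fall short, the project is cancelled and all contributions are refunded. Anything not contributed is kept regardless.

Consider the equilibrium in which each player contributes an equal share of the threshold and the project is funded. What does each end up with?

80 dollars

Equal share of the threshold: 66/11 = 6.
At this profile no one gains by cutting their contribution: any cut drops the total below 66, the project is cancelled, contributions are refunded, and the deviator ends with 51, which is less than 51 − 6 + 35 = 80. Contributing more than 6 just wastes the excess. So contributing exactly 6 is a best response.
Each player's payoff: 51 − 6 + 35 = 80.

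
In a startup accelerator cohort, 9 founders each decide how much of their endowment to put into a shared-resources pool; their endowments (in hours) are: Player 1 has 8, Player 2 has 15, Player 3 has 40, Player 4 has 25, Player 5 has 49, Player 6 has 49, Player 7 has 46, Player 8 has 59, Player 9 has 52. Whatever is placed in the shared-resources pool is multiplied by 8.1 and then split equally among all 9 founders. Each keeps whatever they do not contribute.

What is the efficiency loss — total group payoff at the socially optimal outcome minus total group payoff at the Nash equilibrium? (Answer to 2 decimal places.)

The private return per contributed unit is 8.1/9 = 0.9000 < 1 for every player regardless of endowment, so the Nash equilibrium is zero contribution and the group total is Σ E_j = 8 + 15 + 40 + 25 + 49 + 49 + 46 + 59 + 52 = 343.
Each contributed unit returns 8.100 to the group, so the social optimum is full contribution by everyone: group total = 8.100 × 343 = 2778.30.
Efficiency loss = (8.100 − 1) × 343 = 2435.30.

2435.30 hours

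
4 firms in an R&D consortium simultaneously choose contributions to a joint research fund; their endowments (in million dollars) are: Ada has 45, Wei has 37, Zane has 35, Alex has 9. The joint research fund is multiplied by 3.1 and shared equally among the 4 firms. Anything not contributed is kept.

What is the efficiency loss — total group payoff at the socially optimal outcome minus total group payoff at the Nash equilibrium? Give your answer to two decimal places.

264.60 million dollars

The private return per contributed unit is 3.1/4 = 0.7750 < 1 for every player regardless of endowment, so the Nash equilibrium is zero contribution and the group total is Σ E_j = 45 + 37 + 35 + 9 = 126.
Each contributed unit returns 3.100 to the group, so the social optimum is full contribution by everyone: group total = 3.100 × 126 = 390.60.
Efficiency loss = (3.100 − 1) × 126 = 264.60.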